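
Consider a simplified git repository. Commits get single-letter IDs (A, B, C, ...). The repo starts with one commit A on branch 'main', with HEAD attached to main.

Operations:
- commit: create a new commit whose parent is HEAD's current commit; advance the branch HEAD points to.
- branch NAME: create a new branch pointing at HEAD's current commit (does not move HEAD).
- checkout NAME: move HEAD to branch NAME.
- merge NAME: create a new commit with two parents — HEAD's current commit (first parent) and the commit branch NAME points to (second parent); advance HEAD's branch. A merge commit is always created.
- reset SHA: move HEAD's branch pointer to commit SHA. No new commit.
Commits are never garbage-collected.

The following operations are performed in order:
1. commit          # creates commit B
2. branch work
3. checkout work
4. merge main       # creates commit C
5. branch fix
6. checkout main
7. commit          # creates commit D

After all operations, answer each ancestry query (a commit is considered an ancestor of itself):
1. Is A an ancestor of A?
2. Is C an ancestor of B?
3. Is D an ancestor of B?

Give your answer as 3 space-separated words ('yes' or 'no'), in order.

Answer: yes no no

Derivation:
After op 1 (commit): HEAD=main@B [main=B]
After op 2 (branch): HEAD=main@B [main=B work=B]
After op 3 (checkout): HEAD=work@B [main=B work=B]
After op 4 (merge): HEAD=work@C [main=B work=C]
After op 5 (branch): HEAD=work@C [fix=C main=B work=C]
After op 6 (checkout): HEAD=main@B [fix=C main=B work=C]
After op 7 (commit): HEAD=main@D [fix=C main=D work=C]
ancestors(A) = {A}; A in? yes
ancestors(B) = {A,B}; C in? no
ancestors(B) = {A,B}; D in? no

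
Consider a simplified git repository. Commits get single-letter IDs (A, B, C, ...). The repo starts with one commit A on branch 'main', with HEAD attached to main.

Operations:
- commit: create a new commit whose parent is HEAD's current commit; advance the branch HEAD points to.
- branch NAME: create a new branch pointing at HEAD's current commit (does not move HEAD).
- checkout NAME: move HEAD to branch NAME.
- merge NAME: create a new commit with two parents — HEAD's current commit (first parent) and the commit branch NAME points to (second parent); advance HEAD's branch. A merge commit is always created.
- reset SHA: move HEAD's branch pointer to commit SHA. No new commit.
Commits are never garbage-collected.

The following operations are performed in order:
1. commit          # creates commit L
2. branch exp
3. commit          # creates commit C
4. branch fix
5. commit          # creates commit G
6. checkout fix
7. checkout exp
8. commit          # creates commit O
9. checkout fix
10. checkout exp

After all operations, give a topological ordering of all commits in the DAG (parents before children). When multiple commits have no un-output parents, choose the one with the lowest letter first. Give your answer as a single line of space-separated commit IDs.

Answer: A L C G O

Derivation:
After op 1 (commit): HEAD=main@L [main=L]
After op 2 (branch): HEAD=main@L [exp=L main=L]
After op 3 (commit): HEAD=main@C [exp=L main=C]
After op 4 (branch): HEAD=main@C [exp=L fix=C main=C]
After op 5 (commit): HEAD=main@G [exp=L fix=C main=G]
After op 6 (checkout): HEAD=fix@C [exp=L fix=C main=G]
After op 7 (checkout): HEAD=exp@L [exp=L fix=C main=G]
After op 8 (commit): HEAD=exp@O [exp=O fix=C main=G]
After op 9 (checkout): HEAD=fix@C [exp=O fix=C main=G]
After op 10 (checkout): HEAD=exp@O [exp=O fix=C main=G]
commit A: parents=[]
commit C: parents=['L']
commit G: parents=['C']
commit L: parents=['A']
commit O: parents=['L']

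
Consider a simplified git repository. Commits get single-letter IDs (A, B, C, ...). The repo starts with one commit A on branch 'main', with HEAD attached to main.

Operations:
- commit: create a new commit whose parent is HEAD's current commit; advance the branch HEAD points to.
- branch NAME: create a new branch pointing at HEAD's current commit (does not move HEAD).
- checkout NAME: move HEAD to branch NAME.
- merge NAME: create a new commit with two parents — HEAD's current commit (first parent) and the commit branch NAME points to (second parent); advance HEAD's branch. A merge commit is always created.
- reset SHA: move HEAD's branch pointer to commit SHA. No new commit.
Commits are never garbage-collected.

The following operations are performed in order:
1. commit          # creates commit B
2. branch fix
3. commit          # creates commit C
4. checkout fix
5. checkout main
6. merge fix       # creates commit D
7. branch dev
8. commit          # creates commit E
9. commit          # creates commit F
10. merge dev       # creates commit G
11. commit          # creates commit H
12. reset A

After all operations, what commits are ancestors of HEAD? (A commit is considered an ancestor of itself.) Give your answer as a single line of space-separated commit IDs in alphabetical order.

Answer: A

Derivation:
After op 1 (commit): HEAD=main@B [main=B]
After op 2 (branch): HEAD=main@B [fix=B main=B]
After op 3 (commit): HEAD=main@C [fix=B main=C]
After op 4 (checkout): HEAD=fix@B [fix=B main=C]
After op 5 (checkout): HEAD=main@C [fix=B main=C]
After op 6 (merge): HEAD=main@D [fix=B main=D]
After op 7 (branch): HEAD=main@D [dev=D fix=B main=D]
After op 8 (commit): HEAD=main@E [dev=D fix=B main=E]
After op 9 (commit): HEAD=main@F [dev=D fix=B main=F]
After op 10 (merge): HEAD=main@G [dev=D fix=B main=G]
After op 11 (commit): HEAD=main@H [dev=D fix=B main=H]
After op 12 (reset): HEAD=main@A [dev=D fix=B main=A]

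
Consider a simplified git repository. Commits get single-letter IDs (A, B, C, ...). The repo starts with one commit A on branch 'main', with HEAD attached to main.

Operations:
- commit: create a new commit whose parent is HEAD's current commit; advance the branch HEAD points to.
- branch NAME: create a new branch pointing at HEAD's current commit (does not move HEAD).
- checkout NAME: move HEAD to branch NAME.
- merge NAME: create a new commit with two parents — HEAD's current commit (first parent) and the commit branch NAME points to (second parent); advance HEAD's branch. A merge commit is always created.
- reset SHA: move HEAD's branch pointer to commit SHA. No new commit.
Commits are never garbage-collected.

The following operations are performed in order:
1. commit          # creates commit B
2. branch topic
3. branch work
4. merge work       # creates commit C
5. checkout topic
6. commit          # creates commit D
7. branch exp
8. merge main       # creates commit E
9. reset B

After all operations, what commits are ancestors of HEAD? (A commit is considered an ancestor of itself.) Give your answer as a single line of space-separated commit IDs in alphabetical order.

After op 1 (commit): HEAD=main@B [main=B]
After op 2 (branch): HEAD=main@B [main=B topic=B]
After op 3 (branch): HEAD=main@B [main=B topic=B work=B]
After op 4 (merge): HEAD=main@C [main=C topic=B work=B]
After op 5 (checkout): HEAD=topic@B [main=C topic=B work=B]
After op 6 (commit): HEAD=topic@D [main=C topic=D work=B]
After op 7 (branch): HEAD=topic@D [exp=D main=C topic=D work=B]
After op 8 (merge): HEAD=topic@E [exp=D main=C topic=E work=B]
After op 9 (reset): HEAD=topic@B [exp=D main=C topic=B work=B]

Answer: A B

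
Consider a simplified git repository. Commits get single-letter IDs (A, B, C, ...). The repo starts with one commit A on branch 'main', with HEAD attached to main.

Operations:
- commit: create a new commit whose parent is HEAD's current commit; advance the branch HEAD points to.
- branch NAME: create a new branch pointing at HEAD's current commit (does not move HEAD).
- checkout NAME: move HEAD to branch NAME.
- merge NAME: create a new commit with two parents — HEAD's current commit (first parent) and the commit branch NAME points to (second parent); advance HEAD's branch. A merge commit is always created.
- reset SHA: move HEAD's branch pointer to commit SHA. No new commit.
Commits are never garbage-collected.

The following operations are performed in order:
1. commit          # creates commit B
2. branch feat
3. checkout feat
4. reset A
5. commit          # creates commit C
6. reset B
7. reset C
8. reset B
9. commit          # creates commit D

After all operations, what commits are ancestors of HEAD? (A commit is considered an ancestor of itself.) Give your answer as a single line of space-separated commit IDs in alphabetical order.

Answer: A B D

Derivation:
After op 1 (commit): HEAD=main@B [main=B]
After op 2 (branch): HEAD=main@B [feat=B main=B]
After op 3 (checkout): HEAD=feat@B [feat=B main=B]
After op 4 (reset): HEAD=feat@A [feat=A main=B]
After op 5 (commit): HEAD=feat@C [feat=C main=B]
After op 6 (reset): HEAD=feat@B [feat=B main=B]
After op 7 (reset): HEAD=feat@C [feat=C main=B]
After op 8 (reset): HEAD=feat@B [feat=B main=B]
After op 9 (commit): HEAD=feat@D [feat=D main=B]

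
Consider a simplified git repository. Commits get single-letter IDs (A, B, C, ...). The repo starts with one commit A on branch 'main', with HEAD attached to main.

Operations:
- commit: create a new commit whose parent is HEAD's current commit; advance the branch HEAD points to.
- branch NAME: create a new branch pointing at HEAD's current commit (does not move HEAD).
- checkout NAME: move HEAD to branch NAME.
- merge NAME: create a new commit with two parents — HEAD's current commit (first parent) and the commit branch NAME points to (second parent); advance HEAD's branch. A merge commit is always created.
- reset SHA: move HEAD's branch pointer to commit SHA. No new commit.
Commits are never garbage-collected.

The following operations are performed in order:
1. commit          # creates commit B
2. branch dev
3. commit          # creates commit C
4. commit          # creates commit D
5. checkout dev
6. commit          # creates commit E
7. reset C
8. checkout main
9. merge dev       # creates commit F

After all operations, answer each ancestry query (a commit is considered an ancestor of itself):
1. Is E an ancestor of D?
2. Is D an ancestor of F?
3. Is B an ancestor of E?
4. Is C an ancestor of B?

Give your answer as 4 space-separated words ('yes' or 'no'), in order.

Answer: no yes yes no

Derivation:
After op 1 (commit): HEAD=main@B [main=B]
After op 2 (branch): HEAD=main@B [dev=B main=B]
After op 3 (commit): HEAD=main@C [dev=B main=C]
After op 4 (commit): HEAD=main@D [dev=B main=D]
After op 5 (checkout): HEAD=dev@B [dev=B main=D]
After op 6 (commit): HEAD=dev@E [dev=E main=D]
After op 7 (reset): HEAD=dev@C [dev=C main=D]
After op 8 (checkout): HEAD=main@D [dev=C main=D]
After op 9 (merge): HEAD=main@F [dev=C main=F]
ancestors(D) = {A,B,C,D}; E in? no
ancestors(F) = {A,B,C,D,F}; D in? yes
ancestors(E) = {A,B,E}; B in? yes
ancestors(B) = {A,B}; C in? no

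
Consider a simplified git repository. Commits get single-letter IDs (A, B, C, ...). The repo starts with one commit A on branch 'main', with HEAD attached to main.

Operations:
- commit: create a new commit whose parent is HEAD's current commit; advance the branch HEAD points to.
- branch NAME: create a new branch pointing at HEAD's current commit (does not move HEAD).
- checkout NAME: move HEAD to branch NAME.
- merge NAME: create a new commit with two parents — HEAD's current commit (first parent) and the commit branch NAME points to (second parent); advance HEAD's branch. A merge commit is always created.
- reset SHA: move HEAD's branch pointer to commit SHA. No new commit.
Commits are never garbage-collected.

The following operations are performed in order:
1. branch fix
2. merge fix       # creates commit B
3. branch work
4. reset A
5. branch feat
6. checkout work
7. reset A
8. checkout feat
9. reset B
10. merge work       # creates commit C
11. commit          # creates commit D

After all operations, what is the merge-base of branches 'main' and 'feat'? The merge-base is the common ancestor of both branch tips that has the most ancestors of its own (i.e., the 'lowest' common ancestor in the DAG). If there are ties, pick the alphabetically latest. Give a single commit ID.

After op 1 (branch): HEAD=main@A [fix=A main=A]
After op 2 (merge): HEAD=main@B [fix=A main=B]
After op 3 (branch): HEAD=main@B [fix=A main=B work=B]
After op 4 (reset): HEAD=main@A [fix=A main=A work=B]
After op 5 (branch): HEAD=main@A [feat=A fix=A main=A work=B]
After op 6 (checkout): HEAD=work@B [feat=A fix=A main=A work=B]
After op 7 (reset): HEAD=work@A [feat=A fix=A main=A work=A]
After op 8 (checkout): HEAD=feat@A [feat=A fix=A main=A work=A]
After op 9 (reset): HEAD=feat@B [feat=B fix=A main=A work=A]
After op 10 (merge): HEAD=feat@C [feat=C fix=A main=A work=A]
After op 11 (commit): HEAD=feat@D [feat=D fix=A main=A work=A]
ancestors(main=A): ['A']
ancestors(feat=D): ['A', 'B', 'C', 'D']
common: ['A']

Answer: A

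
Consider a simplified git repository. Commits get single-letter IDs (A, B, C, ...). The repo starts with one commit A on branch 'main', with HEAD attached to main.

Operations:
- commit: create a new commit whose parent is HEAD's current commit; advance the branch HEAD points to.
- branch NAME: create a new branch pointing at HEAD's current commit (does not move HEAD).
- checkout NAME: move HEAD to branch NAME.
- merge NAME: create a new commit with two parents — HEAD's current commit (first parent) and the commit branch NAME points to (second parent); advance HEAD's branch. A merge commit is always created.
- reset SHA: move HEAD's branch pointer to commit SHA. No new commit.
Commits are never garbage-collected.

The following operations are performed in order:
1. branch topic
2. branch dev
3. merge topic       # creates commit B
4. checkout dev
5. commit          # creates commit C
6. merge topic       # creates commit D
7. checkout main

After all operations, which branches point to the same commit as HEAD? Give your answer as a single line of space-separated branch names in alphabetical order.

After op 1 (branch): HEAD=main@A [main=A topic=A]
After op 2 (branch): HEAD=main@A [dev=A main=A topic=A]
After op 3 (merge): HEAD=main@B [dev=A main=B topic=A]
After op 4 (checkout): HEAD=dev@A [dev=A main=B topic=A]
After op 5 (commit): HEAD=dev@C [dev=C main=B topic=A]
After op 6 (merge): HEAD=dev@D [dev=D main=B topic=A]
After op 7 (checkout): HEAD=main@B [dev=D main=B topic=A]

Answer: main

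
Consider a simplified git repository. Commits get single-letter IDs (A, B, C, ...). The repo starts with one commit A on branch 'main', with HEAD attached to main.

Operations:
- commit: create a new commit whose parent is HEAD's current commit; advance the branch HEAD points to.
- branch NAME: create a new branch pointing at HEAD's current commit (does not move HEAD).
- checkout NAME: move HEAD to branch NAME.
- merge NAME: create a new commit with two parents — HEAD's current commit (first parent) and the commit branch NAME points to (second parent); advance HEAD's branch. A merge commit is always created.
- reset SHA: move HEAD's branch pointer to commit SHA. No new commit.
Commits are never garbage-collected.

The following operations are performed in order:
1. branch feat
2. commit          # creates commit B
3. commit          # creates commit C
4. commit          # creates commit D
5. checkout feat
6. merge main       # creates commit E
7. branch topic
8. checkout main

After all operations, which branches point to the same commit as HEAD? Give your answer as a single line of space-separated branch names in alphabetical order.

After op 1 (branch): HEAD=main@A [feat=A main=A]
After op 2 (commit): HEAD=main@B [feat=A main=B]
After op 3 (commit): HEAD=main@C [feat=A main=C]
After op 4 (commit): HEAD=main@D [feat=A main=D]
After op 5 (checkout): HEAD=feat@A [feat=A main=D]
After op 6 (merge): HEAD=feat@E [feat=E main=D]
After op 7 (branch): HEAD=feat@E [feat=E main=D topic=E]
After op 8 (checkout): HEAD=main@D [feat=E main=D topic=E]

Answer: main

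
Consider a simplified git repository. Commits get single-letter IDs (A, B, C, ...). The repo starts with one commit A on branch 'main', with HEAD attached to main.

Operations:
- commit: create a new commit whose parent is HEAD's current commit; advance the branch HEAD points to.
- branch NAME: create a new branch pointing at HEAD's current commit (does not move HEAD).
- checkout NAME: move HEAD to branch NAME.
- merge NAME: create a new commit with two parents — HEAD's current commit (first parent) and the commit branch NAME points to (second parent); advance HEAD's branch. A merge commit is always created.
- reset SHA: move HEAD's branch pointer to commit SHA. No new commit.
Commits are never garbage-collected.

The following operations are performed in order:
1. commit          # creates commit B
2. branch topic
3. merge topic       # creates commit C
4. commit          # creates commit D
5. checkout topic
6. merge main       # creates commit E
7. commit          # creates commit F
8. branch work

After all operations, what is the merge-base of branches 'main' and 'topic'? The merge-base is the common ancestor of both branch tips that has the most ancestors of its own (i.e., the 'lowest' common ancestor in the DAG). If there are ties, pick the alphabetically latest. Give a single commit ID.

After op 1 (commit): HEAD=main@B [main=B]
After op 2 (branch): HEAD=main@B [main=B topic=B]
After op 3 (merge): HEAD=main@C [main=C topic=B]
After op 4 (commit): HEAD=main@D [main=D topic=B]
After op 5 (checkout): HEAD=topic@B [main=D topic=B]
After op 6 (merge): HEAD=topic@E [main=D topic=E]
After op 7 (commit): HEAD=topic@F [main=D topic=F]
After op 8 (branch): HEAD=topic@F [main=D topic=F work=F]
ancestors(main=D): ['A', 'B', 'C', 'D']
ancestors(topic=F): ['A', 'B', 'C', 'D', 'E', 'F']
common: ['A', 'B', 'C', 'D']

Answer: D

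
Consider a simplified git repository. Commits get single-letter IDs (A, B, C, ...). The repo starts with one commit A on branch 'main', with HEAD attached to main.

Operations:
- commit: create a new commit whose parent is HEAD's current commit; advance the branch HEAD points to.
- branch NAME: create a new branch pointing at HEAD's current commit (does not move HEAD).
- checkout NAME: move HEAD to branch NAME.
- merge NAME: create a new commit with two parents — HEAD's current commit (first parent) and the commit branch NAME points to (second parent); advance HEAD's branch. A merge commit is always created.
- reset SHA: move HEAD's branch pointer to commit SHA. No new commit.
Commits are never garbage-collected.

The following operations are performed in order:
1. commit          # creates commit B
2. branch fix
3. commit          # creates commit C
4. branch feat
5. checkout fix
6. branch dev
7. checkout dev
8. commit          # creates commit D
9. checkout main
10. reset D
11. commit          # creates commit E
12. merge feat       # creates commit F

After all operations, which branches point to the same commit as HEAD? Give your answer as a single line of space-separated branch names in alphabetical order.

Answer: main

Derivation:
After op 1 (commit): HEAD=main@B [main=B]
After op 2 (branch): HEAD=main@B [fix=B main=B]
After op 3 (commit): HEAD=main@C [fix=B main=C]
After op 4 (branch): HEAD=main@C [feat=C fix=B main=C]
After op 5 (checkout): HEAD=fix@B [feat=C fix=B main=C]
After op 6 (branch): HEAD=fix@B [dev=B feat=C fix=B main=C]
After op 7 (checkout): HEAD=dev@B [dev=B feat=C fix=B main=C]
After op 8 (commit): HEAD=dev@D [dev=D feat=C fix=B main=C]
After op 9 (checkout): HEAD=main@C [dev=D feat=C fix=B main=C]
After op 10 (reset): HEAD=main@D [dev=D feat=C fix=B main=D]
After op 11 (commit): HEAD=main@E [dev=D feat=C fix=B main=E]
After op 12 (merge): HEAD=main@F [dev=D feat=C fix=B main=F]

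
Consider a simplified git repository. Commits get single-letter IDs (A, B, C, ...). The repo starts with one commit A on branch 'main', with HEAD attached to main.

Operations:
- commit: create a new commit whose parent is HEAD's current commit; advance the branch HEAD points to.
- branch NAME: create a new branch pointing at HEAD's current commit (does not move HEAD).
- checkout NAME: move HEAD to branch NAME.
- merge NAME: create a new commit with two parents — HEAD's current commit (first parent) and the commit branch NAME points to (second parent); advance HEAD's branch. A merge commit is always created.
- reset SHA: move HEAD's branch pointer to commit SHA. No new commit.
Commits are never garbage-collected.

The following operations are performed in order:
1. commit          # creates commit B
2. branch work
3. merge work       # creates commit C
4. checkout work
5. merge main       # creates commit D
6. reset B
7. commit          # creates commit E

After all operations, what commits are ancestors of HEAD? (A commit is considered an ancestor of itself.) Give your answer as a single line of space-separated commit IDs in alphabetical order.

Answer: A B E

Derivation:
After op 1 (commit): HEAD=main@B [main=B]
After op 2 (branch): HEAD=main@B [main=B work=B]
After op 3 (merge): HEAD=main@C [main=C work=B]
After op 4 (checkout): HEAD=work@B [main=C work=B]
After op 5 (merge): HEAD=work@D [main=C work=D]
After op 6 (reset): HEAD=work@B [main=C work=B]
After op 7 (commit): HEAD=work@E [main=C work=E]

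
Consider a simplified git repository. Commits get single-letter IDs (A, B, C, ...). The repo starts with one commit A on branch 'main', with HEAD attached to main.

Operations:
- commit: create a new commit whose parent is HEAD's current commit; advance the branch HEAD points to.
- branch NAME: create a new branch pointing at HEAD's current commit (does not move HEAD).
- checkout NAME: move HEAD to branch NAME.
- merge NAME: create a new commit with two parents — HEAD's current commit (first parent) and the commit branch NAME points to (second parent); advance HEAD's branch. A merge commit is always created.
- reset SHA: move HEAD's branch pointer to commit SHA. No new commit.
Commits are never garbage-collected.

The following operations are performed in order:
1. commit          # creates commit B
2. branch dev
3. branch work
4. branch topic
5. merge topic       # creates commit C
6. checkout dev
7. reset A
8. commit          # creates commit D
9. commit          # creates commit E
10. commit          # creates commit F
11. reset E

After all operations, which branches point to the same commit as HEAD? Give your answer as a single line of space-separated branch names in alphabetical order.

Answer: dev

Derivation:
After op 1 (commit): HEAD=main@B [main=B]
After op 2 (branch): HEAD=main@B [dev=B main=B]
After op 3 (branch): HEAD=main@B [dev=B main=B work=B]
After op 4 (branch): HEAD=main@B [dev=B main=B topic=B work=B]
After op 5 (merge): HEAD=main@C [dev=B main=C topic=B work=B]
After op 6 (checkout): HEAD=dev@B [dev=B main=C topic=B work=B]
After op 7 (reset): HEAD=dev@A [dev=A main=C topic=B work=B]
After op 8 (commit): HEAD=dev@D [dev=D main=C topic=B work=B]
After op 9 (commit): HEAD=dev@E [dev=E main=C topic=B work=B]
After op 10 (commit): HEAD=dev@F [dev=F main=C topic=B work=B]
After op 11 (reset): HEAD=dev@E [dev=E main=C topic=B work=B]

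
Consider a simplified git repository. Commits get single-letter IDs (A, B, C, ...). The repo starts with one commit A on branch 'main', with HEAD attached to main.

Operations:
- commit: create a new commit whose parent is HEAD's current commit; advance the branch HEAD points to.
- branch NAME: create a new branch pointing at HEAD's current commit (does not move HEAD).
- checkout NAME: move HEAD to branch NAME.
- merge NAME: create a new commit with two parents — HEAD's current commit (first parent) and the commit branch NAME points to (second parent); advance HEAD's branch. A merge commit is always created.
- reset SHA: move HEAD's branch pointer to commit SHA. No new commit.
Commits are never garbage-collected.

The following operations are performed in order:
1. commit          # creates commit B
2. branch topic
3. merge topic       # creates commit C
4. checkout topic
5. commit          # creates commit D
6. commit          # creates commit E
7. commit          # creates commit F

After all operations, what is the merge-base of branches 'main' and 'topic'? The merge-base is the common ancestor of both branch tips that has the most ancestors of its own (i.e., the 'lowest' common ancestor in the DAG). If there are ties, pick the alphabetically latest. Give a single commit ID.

Answer: B

Derivation:
After op 1 (commit): HEAD=main@B [main=B]
After op 2 (branch): HEAD=main@B [main=B topic=B]
After op 3 (merge): HEAD=main@C [main=C topic=B]
After op 4 (checkout): HEAD=topic@B [main=C topic=B]
After op 5 (commit): HEAD=topic@D [main=C topic=D]
After op 6 (commit): HEAD=topic@E [main=C topic=E]
After op 7 (commit): HEAD=topic@F [main=C topic=F]
ancestors(main=C): ['A', 'B', 'C']
ancestors(topic=F): ['A', 'B', 'D', 'E', 'F']
common: ['A', 'B']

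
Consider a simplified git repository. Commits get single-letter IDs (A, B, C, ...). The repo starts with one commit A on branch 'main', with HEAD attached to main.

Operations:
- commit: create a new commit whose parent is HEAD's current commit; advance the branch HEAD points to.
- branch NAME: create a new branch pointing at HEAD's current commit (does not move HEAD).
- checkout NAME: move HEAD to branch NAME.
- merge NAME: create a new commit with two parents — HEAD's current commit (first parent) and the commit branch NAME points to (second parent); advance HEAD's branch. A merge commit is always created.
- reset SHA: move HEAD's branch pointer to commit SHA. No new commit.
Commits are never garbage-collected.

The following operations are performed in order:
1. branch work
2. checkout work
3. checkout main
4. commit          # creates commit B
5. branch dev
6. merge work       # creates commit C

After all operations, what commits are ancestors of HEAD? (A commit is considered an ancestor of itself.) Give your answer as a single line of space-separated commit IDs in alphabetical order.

After op 1 (branch): HEAD=main@A [main=A work=A]
After op 2 (checkout): HEAD=work@A [main=A work=A]
After op 3 (checkout): HEAD=main@A [main=A work=A]
After op 4 (commit): HEAD=main@B [main=B work=A]
After op 5 (branch): HEAD=main@B [dev=B main=B work=A]
After op 6 (merge): HEAD=main@C [dev=B main=C work=A]

Answer: A B C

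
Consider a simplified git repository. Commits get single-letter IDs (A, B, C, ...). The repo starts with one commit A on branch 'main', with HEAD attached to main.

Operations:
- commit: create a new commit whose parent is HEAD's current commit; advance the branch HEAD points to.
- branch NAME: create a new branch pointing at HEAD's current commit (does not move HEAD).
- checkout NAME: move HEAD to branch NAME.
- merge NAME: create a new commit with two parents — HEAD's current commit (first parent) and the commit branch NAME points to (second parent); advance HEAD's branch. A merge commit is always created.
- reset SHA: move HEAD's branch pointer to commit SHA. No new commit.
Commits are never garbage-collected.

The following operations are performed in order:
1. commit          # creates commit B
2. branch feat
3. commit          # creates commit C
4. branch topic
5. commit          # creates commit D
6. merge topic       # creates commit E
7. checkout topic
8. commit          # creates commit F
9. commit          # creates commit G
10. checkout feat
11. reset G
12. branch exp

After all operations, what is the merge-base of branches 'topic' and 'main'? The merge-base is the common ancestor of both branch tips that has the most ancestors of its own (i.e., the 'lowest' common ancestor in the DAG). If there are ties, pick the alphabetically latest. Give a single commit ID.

Answer: C

Derivation:
After op 1 (commit): HEAD=main@B [main=B]
After op 2 (branch): HEAD=main@B [feat=B main=B]
After op 3 (commit): HEAD=main@C [feat=B main=C]
After op 4 (branch): HEAD=main@C [feat=B main=C topic=C]
After op 5 (commit): HEAD=main@D [feat=B main=D topic=C]
After op 6 (merge): HEAD=main@E [feat=B main=E topic=C]
After op 7 (checkout): HEAD=topic@C [feat=B main=E topic=C]
After op 8 (commit): HEAD=topic@F [feat=B main=E topic=F]
After op 9 (commit): HEAD=topic@G [feat=B main=E topic=G]
After op 10 (checkout): HEAD=feat@B [feat=B main=E topic=G]
After op 11 (reset): HEAD=feat@G [feat=G main=E topic=G]
After op 12 (branch): HEAD=feat@G [exp=G feat=G main=E topic=G]
ancestors(topic=G): ['A', 'B', 'C', 'F', 'G']
ancestors(main=E): ['A', 'B', 'C', 'D', 'E']
common: ['A', 'B', 'C']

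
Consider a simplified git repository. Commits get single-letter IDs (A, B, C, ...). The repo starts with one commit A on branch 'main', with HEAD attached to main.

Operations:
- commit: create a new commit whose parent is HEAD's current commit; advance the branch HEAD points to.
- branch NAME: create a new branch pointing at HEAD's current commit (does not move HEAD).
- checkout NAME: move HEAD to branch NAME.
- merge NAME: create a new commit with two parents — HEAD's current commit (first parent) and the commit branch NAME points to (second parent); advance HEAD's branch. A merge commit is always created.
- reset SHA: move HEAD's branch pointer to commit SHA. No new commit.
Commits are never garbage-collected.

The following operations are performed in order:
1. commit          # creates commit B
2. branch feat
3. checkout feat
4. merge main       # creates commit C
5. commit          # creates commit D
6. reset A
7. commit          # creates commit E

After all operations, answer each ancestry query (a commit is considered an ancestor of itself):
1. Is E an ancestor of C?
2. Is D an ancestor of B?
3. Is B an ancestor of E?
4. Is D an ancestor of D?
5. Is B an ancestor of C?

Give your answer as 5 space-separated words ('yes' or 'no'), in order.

After op 1 (commit): HEAD=main@B [main=B]
After op 2 (branch): HEAD=main@B [feat=B main=B]
After op 3 (checkout): HEAD=feat@B [feat=B main=B]
After op 4 (merge): HEAD=feat@C [feat=C main=B]
After op 5 (commit): HEAD=feat@D [feat=D main=B]
After op 6 (reset): HEAD=feat@A [feat=A main=B]
After op 7 (commit): HEAD=feat@E [feat=E main=B]
ancestors(C) = {A,B,C}; E in? no
ancestors(B) = {A,B}; D in? no
ancestors(E) = {A,E}; B in? no
ancestors(D) = {A,B,C,D}; D in? yes
ancestors(C) = {A,B,C}; B in? yes

Answer: no no no yes yes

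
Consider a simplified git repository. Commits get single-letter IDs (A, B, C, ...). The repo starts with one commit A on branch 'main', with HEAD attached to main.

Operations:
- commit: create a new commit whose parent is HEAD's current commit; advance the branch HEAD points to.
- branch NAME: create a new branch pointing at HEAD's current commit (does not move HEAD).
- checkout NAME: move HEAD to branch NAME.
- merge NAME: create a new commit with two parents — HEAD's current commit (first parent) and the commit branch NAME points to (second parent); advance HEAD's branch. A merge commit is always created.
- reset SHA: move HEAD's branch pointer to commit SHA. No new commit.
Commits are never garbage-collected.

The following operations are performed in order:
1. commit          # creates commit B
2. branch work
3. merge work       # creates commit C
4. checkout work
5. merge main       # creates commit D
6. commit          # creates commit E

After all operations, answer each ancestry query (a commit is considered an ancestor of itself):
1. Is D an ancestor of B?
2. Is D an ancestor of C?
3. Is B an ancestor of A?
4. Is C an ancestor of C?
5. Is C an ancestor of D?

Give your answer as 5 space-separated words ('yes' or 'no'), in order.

After op 1 (commit): HEAD=main@B [main=B]
After op 2 (branch): HEAD=main@B [main=B work=B]
After op 3 (merge): HEAD=main@C [main=C work=B]
After op 4 (checkout): HEAD=work@B [main=C work=B]
After op 5 (merge): HEAD=work@D [main=C work=D]
After op 6 (commit): HEAD=work@E [main=C work=E]
ancestors(B) = {A,B}; D in? no
ancestors(C) = {A,B,C}; D in? no
ancestors(A) = {A}; B in? no
ancestors(C) = {A,B,C}; C in? yes
ancestors(D) = {A,B,C,D}; C in? yes

Answer: no no no yes yes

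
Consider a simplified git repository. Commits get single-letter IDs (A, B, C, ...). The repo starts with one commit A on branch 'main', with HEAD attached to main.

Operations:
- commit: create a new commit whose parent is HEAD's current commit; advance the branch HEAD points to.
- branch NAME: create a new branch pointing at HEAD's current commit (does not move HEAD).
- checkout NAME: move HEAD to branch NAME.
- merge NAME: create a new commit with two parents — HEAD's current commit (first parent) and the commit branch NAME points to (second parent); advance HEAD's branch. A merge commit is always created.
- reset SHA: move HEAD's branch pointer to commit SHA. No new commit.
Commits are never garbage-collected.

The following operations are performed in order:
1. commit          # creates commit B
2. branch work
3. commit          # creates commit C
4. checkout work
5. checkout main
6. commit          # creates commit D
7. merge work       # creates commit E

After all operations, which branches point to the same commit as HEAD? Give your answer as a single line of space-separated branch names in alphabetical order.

After op 1 (commit): HEAD=main@B [main=B]
After op 2 (branch): HEAD=main@B [main=B work=B]
After op 3 (commit): HEAD=main@C [main=C work=B]
After op 4 (checkout): HEAD=work@B [main=C work=B]
After op 5 (checkout): HEAD=main@C [main=C work=B]
After op 6 (commit): HEAD=main@D [main=D work=B]
After op 7 (merge): HEAD=main@E [main=E work=B]

Answer: main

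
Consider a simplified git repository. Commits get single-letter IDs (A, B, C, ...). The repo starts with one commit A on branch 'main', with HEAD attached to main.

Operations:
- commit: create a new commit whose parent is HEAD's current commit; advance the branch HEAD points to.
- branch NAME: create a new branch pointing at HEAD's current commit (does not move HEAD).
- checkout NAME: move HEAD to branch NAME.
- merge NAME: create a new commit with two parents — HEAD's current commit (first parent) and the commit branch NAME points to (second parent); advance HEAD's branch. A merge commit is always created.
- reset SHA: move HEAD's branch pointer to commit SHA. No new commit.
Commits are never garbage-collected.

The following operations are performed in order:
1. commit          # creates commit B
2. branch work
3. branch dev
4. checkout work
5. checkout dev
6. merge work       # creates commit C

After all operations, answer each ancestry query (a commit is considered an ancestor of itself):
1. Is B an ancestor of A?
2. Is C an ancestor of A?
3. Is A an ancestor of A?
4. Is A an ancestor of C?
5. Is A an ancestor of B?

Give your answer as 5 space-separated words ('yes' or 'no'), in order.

After op 1 (commit): HEAD=main@B [main=B]
After op 2 (branch): HEAD=main@B [main=B work=B]
After op 3 (branch): HEAD=main@B [dev=B main=B work=B]
After op 4 (checkout): HEAD=work@B [dev=B main=B work=B]
After op 5 (checkout): HEAD=dev@B [dev=B main=B work=B]
After op 6 (merge): HEAD=dev@C [dev=C main=B work=B]
ancestors(A) = {A}; B in? no
ancestors(A) = {A}; C in? no
ancestors(A) = {A}; A in? yes
ancestors(C) = {A,B,C}; A in? yes
ancestors(B) = {A,B}; A in? yes

Answer: no no yes yes yes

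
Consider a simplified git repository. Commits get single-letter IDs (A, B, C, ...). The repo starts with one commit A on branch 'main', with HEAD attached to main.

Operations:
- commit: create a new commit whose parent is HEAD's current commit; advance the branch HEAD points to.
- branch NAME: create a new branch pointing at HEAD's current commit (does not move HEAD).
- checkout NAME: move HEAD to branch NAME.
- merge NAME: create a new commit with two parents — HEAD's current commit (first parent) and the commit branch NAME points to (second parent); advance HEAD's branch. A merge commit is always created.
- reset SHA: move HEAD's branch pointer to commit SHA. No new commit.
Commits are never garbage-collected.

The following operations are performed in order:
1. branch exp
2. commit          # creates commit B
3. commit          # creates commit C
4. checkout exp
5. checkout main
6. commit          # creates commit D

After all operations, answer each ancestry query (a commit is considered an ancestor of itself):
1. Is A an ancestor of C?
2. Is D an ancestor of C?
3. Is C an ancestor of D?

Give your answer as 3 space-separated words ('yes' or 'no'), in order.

After op 1 (branch): HEAD=main@A [exp=A main=A]
After op 2 (commit): HEAD=main@B [exp=A main=B]
After op 3 (commit): HEAD=main@C [exp=A main=C]
After op 4 (checkout): HEAD=exp@A [exp=A main=C]
After op 5 (checkout): HEAD=main@C [exp=A main=C]
After op 6 (commit): HEAD=main@D [exp=A main=D]
ancestors(C) = {A,B,C}; A in? yes
ancestors(C) = {A,B,C}; D in? no
ancestors(D) = {A,B,C,D}; C in? yes

Answer: yes no yes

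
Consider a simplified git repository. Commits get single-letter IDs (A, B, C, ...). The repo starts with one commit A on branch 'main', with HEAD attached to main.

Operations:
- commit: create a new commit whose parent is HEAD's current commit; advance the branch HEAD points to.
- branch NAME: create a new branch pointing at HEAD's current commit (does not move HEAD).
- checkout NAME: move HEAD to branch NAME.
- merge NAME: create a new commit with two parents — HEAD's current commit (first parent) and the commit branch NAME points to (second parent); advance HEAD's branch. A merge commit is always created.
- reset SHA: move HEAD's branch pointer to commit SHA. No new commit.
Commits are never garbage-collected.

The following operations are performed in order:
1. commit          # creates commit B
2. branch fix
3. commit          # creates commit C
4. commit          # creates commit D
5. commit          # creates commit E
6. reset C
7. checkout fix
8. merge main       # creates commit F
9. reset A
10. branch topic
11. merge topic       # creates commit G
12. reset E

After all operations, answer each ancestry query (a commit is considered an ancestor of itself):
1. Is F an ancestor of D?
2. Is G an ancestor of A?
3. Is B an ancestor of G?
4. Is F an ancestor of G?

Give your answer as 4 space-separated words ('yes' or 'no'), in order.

After op 1 (commit): HEAD=main@B [main=B]
After op 2 (branch): HEAD=main@B [fix=B main=B]
After op 3 (commit): HEAD=main@C [fix=B main=C]
After op 4 (commit): HEAD=main@D [fix=B main=D]
After op 5 (commit): HEAD=main@E [fix=B main=E]
After op 6 (reset): HEAD=main@C [fix=B main=C]
After op 7 (checkout): HEAD=fix@B [fix=B main=C]
After op 8 (merge): HEAD=fix@F [fix=F main=C]
After op 9 (reset): HEAD=fix@A [fix=A main=C]
After op 10 (branch): HEAD=fix@A [fix=A main=C topic=A]
After op 11 (merge): HEAD=fix@G [fix=G main=C topic=A]
After op 12 (reset): HEAD=fix@E [fix=E main=C topic=A]
ancestors(D) = {A,B,C,D}; F in? no
ancestors(A) = {A}; G in? no
ancestors(G) = {A,G}; B in? no
ancestors(G) = {A,G}; F in? no

Answer: no no no no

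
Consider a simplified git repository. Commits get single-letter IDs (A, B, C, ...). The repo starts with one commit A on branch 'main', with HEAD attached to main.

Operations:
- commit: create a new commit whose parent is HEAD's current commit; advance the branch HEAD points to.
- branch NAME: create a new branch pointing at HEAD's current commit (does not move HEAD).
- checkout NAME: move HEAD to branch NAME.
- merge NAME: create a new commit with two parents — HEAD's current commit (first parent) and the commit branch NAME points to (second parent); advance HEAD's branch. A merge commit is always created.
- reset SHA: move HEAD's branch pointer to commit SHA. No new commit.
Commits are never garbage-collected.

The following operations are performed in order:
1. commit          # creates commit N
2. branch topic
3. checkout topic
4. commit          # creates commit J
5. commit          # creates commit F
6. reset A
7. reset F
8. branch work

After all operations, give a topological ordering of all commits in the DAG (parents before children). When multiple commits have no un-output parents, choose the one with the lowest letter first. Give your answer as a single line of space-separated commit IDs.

Answer: A N J F

Derivation:
After op 1 (commit): HEAD=main@N [main=N]
After op 2 (branch): HEAD=main@N [main=N topic=N]
After op 3 (checkout): HEAD=topic@N [main=N topic=N]
After op 4 (commit): HEAD=topic@J [main=N topic=J]
After op 5 (commit): HEAD=topic@F [main=N topic=F]
After op 6 (reset): HEAD=topic@A [main=N topic=A]
After op 7 (reset): HEAD=topic@F [main=N topic=F]
After op 8 (branch): HEAD=topic@F [main=N topic=F work=F]
commit A: parents=[]
commit F: parents=['J']
commit J: parents=['N']
commit N: parents=['A']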